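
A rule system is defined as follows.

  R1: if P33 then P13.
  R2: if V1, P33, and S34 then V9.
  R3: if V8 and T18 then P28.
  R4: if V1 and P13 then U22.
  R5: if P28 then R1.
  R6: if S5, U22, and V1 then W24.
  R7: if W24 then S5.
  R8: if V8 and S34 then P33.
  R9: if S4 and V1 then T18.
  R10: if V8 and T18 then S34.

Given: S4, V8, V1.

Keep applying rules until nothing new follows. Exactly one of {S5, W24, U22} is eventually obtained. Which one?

U22

S4 and V1 hold, so T18 follows (R9).
V8 and T18 hold, so S34 follows (R10).
V8 and S34 hold, so P33 follows (R8).
P33 holds, so P13 follows (R1).
V1 and P13 hold, so U22 follows (R4).
S5 would need W24 (R7), but W24 is never established. W24 would need S5, U22, and V1 (R6), but S5 is never established.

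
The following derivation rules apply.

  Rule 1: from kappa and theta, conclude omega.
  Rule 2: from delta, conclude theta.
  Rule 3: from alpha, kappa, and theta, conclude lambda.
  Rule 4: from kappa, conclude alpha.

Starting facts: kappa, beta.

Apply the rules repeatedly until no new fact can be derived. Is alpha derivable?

Yes

From kappa, Rule 4 gives alpha.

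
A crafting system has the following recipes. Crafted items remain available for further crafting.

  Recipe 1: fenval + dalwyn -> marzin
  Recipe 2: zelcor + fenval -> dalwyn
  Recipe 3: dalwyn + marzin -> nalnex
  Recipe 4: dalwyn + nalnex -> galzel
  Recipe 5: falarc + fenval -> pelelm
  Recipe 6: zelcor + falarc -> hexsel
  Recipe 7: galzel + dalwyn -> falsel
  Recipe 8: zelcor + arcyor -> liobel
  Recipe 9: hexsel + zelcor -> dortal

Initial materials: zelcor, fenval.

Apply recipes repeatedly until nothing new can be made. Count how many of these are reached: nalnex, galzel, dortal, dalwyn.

3

Using Recipe 2, zelcor and fenval make dalwyn.
Using Recipe 1, fenval and dalwyn make marzin.
Using Recipe 3, dalwyn and marzin make nalnex.
dalwyn + nalnex -> galzel (Recipe 4).
nalnex: reached.
galzel: reached.
dortal would need hexsel and zelcor (Recipe 9), but hexsel is never obtained.
dalwyn: reached.
Reached: nalnex, galzel, and dalwyn — 3 of the 4.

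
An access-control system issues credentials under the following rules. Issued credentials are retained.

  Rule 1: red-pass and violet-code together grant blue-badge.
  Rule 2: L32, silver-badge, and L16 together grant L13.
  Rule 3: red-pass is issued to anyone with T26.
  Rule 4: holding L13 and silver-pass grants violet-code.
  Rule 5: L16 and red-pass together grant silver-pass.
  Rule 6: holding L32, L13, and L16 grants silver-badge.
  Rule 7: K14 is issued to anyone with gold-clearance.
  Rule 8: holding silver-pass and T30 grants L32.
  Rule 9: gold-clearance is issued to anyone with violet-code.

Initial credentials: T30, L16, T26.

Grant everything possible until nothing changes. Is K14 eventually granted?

No

K14 would need gold-clearance (Rule 7), but gold-clearance is never granted.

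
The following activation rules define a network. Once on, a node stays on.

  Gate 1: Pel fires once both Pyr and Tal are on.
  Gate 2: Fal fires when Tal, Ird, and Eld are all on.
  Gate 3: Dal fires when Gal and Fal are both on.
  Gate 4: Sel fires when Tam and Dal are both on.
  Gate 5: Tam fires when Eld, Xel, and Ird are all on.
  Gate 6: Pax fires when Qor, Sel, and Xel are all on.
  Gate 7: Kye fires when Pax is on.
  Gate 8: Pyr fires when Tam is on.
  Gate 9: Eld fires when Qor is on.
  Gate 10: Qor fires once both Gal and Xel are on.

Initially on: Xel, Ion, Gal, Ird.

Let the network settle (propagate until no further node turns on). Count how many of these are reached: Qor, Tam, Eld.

Gate 10: Gal and Xel on → Qor on.
Qor is on, so Eld fires (Gate 9).
Eld, Xel, and Ird are on, so Tam fires (Gate 5).
Qor: reached.
Tam: reached.
Eld: reached.
All 3 are reached.

3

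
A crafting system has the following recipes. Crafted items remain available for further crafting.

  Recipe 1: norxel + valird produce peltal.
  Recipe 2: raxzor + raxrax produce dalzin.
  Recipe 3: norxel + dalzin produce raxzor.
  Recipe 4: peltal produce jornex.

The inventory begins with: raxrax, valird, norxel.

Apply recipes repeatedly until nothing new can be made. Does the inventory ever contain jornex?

Using Recipe 1, norxel and valird make peltal.
Using Recipe 4, peltal makes jornex.

Yes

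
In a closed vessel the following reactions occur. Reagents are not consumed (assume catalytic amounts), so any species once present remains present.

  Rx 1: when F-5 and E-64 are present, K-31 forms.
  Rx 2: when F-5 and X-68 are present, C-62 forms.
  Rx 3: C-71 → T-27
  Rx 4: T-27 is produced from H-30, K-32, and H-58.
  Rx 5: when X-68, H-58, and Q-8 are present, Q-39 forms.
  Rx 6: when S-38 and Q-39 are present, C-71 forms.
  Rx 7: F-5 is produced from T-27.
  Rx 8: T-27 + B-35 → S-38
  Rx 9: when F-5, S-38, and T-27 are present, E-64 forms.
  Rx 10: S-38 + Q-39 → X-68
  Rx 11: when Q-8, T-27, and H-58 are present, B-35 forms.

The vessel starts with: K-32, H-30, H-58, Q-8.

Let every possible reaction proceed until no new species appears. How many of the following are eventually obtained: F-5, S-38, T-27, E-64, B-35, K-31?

H-30, K-32, and H-58 present → T-27 forms (Rx 4).
Q-8, T-27, and H-58 present → B-35 forms (Rx 11).
T-27 present → F-5 forms (Rx 7).
T-27 and B-35 present → S-38 forms (Rx 8).
F-5, S-38, and T-27 present → E-64 forms (Rx 9).
F-5 and E-64 present → K-31 forms (Rx 1).
F-5: reached.
S-38: reached.
T-27: reached.
E-64: reached.
B-35: reached.
K-31: reached.
All 6 are reached.

6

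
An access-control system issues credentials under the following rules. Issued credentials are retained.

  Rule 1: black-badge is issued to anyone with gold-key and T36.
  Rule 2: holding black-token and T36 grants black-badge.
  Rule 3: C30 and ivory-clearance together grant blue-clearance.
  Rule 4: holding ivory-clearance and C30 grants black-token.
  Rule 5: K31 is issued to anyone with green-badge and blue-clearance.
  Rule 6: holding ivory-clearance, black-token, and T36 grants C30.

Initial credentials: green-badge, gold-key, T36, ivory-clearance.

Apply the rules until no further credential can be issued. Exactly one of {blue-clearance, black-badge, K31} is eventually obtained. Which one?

black-badge

Holding gold-key and T36 grants black-badge (Rule 1).
blue-clearance would need C30 and ivory-clearance (Rule 3), but C30 is never granted. K31 would need green-badge and blue-clearance (Rule 5), but blue-clearance is never granted.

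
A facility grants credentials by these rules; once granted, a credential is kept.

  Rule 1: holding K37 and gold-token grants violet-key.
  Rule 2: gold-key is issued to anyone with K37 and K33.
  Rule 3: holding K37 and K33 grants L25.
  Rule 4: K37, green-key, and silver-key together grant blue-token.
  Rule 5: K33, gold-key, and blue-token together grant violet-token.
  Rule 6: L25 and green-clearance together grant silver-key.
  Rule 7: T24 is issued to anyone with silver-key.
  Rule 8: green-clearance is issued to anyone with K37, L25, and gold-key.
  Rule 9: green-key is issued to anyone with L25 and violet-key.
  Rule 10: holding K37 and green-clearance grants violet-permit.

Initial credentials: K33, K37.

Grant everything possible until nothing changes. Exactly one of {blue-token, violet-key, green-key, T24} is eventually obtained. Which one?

Holding K37 and K33 grants gold-key (Rule 2).
Holding K37 and K33 grants L25 (Rule 3).
Holding K37, L25, and gold-key grants green-clearance (Rule 8).
Holding L25 and green-clearance grants silver-key (Rule 6).
Holding silver-key grants T24 (Rule 7).
blue-token would need K37, green-key, and silver-key (Rule 4), but green-key is never granted. violet-key would need K37 and gold-token (Rule 1), but gold-token is never granted. green-key would need L25 and violet-key (Rule 9), but violet-key is never granted.

T24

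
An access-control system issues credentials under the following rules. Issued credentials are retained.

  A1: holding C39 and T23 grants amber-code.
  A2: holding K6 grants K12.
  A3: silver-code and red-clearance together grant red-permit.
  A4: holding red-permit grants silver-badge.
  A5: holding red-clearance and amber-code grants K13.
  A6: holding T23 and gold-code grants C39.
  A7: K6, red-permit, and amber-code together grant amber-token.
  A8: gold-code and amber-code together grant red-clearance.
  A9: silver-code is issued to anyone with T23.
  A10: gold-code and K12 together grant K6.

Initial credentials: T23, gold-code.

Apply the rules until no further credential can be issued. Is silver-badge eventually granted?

Yes

Holding T23 grants silver-code (A9).
Holding T23 and gold-code grants C39 (A6).
Holding C39 and T23 grants amber-code (A1).
Holding gold-code and amber-code grants red-clearance (A8).
Holding silver-code and red-clearance grants red-permit (A3).
Holding red-permit grants silver-badge (A4).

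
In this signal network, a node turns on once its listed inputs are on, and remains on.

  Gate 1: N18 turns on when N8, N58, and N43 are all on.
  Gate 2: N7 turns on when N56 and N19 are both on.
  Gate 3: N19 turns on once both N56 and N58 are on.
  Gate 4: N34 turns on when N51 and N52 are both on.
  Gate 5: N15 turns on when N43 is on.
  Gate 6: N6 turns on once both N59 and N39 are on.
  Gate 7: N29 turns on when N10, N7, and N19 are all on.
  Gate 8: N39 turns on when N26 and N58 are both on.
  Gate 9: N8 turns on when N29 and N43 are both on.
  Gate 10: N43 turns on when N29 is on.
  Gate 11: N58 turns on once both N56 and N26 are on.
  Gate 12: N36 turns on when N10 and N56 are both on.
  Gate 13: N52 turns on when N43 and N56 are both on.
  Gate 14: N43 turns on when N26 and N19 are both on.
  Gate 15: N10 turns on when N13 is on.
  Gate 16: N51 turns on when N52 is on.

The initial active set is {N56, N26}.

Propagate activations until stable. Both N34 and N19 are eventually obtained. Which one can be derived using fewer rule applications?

N19: N56 and N26 are on, so N58 turns on (Gate 11). N56 and N58 are on, so N19 turns on (Gate 3). [2 rule applications]
N34: Gate 11: N56 and N26 on → N58 on. Gate 3: N56 and N58 on → N19 on. Gate 14: N26 and N19 on → N43 on. Gate 13: N43 and N56 on → N52 on. N52 is on, so N51 turns on (Gate 16). Gate 4: N51 and N52 on → N34 on. [6 rule applications]
N19 needs fewer.

N19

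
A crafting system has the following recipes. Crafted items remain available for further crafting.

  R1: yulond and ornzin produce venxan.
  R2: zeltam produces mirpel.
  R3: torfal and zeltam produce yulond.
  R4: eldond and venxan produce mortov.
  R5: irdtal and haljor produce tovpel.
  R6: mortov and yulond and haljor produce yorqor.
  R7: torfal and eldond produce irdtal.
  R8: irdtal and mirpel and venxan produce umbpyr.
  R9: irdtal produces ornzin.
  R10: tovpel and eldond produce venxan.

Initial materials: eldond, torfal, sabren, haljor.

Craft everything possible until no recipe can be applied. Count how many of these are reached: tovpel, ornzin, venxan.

3

torfal and eldond → irdtal (R7).
irdtal → ornzin (R9).
Using R5, irdtal and haljor make tovpel.
Using R10, tovpel and eldond make venxan.
tovpel: reached.
ornzin: reached.
venxan: reached.
All 3 are reached.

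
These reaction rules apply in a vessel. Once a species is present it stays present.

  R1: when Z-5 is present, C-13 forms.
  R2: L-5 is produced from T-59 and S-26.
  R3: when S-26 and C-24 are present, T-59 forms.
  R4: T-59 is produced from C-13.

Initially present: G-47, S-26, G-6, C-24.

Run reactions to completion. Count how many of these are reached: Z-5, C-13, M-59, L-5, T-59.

S-26 and C-24 present → T-59 forms (R3).
T-59 and S-26 present → L-5 forms (R2).
No rule produces Z-5, and it is not given.
C-13 would need Z-5 (R1), but Z-5 never forms.
No rule produces M-59, and it is not given.
L-5: reached.
T-59: reached.
Reached: L-5 and T-59 — 2 of the 5.

2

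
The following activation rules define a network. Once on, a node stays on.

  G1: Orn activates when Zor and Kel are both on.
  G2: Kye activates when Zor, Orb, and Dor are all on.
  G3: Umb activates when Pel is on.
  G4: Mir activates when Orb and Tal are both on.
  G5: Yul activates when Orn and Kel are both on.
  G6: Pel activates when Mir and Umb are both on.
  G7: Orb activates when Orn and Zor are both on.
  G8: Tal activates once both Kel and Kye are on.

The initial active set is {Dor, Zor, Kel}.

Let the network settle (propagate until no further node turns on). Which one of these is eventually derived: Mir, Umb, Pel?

Mir

Zor and Kel are on, so Orn activates (G1).
Orn and Zor are on, so Orb activates (G7).
Zor, Orb, and Dor are on, so Kye activates (G2).
Kel and Kye are on, so Tal activates (G8).
Orb and Tal are on, so Mir activates (G4).
Umb would need Pel (G3), but Pel never turns on. Pel would need Mir and Umb (G6), but Umb never turns on.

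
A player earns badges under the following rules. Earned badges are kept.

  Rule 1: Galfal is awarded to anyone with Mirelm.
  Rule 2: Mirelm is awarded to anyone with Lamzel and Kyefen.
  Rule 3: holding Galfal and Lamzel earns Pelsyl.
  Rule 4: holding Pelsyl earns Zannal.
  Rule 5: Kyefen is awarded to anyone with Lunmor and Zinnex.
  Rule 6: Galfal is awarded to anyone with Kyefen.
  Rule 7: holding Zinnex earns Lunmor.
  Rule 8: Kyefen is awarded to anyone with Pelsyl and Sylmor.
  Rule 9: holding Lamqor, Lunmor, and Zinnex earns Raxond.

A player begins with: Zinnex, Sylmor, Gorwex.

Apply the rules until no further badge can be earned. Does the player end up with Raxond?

No

Raxond would need Lamqor, Lunmor, and Zinnex (Rule 9), but Lamqor is never earned.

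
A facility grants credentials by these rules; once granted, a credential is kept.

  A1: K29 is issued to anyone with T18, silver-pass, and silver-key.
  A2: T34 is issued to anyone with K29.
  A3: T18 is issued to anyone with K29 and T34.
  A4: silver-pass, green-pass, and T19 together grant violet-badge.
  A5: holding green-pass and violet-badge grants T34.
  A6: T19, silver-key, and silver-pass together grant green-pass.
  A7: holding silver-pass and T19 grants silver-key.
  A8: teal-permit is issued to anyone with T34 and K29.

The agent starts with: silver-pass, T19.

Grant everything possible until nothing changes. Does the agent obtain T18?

No

T18 would need K29 and T34 (A3), but K29 is never granted.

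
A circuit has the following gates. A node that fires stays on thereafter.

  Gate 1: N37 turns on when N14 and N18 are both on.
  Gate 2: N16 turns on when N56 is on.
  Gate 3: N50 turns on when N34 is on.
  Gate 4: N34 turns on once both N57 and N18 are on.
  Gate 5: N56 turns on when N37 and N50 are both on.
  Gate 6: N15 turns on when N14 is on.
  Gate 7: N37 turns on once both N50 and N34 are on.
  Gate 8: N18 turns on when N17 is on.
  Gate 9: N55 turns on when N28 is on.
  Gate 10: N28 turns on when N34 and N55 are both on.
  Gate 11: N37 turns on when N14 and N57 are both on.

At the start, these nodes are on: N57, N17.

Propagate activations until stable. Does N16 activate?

Gate 8: N17 on → N18 on.
Gate 4: N57 and N18 on → N34 on.
N34 is on, so N50 turns on (Gate 3).
Gate 7: N50 and N34 on → N37 on.
Gate 5: N37 and N50 on → N56 on.
Gate 2: N56 on → N16 on.

Yes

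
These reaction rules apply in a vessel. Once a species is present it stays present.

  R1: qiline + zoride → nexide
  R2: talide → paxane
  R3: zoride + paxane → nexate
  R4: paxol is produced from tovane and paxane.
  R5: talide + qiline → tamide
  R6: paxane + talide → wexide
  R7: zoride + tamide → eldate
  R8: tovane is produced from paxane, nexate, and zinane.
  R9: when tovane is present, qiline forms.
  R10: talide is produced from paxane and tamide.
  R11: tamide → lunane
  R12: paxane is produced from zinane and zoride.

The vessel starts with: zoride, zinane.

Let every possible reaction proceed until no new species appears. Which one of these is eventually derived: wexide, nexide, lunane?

zinane and zoride present → paxane forms (R12).
zoride and paxane present → nexate forms (R3).
paxane, nexate, and zinane present → tovane forms (R8).
tovane present → qiline forms (R9).
qiline and zoride present → nexide forms (R1).
wexide would need paxane and talide (R6), but talide never forms. lunane would need tamide (R11), but tamide never forms.

nexide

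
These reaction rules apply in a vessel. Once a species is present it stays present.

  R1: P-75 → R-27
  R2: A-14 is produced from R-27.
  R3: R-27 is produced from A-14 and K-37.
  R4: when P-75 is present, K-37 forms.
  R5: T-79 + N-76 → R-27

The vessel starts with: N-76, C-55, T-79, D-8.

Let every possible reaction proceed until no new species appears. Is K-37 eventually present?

K-37 would need P-75 (R4), but P-75 never forms.

No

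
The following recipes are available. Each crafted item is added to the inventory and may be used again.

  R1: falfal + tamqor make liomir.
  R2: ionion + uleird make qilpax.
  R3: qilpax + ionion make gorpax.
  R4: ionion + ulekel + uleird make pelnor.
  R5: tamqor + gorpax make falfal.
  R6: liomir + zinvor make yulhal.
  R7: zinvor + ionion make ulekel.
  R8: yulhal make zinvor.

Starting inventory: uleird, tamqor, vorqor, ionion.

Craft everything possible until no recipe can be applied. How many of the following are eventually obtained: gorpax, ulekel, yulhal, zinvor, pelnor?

Using R2, ionion and uleird make qilpax.
Using R3, qilpax and ionion make gorpax.
gorpax: reached.
ulekel would need zinvor and ionion (R7), but zinvor is never obtained.
yulhal would need liomir and zinvor (R6), but zinvor is never obtained.
zinvor would need yulhal (R8), but yulhal is never obtained.
pelnor would need ionion, ulekel, and uleird (R4), but ulekel is never obtained.
Reached: gorpax — 1 of the 5.

1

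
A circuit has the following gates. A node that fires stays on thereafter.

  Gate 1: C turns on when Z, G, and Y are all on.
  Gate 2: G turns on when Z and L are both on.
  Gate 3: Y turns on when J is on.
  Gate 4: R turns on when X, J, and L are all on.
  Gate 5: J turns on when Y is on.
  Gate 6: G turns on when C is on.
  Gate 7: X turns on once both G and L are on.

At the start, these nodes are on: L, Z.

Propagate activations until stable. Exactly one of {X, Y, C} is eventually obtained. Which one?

X

Z and L are on, so G turns on (Gate 2).
G and L are on, so X turns on (Gate 7).
Y would need J (Gate 3), but J never turns on. C would need Z, G, and Y (Gate 1), but Y never turns on.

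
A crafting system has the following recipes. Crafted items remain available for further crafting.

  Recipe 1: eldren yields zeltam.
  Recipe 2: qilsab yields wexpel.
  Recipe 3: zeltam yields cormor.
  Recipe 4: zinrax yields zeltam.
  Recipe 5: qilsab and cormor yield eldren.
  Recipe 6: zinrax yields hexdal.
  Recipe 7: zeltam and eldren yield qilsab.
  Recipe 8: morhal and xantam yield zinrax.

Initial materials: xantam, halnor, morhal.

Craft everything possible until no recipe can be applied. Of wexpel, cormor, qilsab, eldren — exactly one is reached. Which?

cormor

morhal and xantam → zinrax (Recipe 8).
zinrax → zeltam (Recipe 4).
Using Recipe 3, zeltam makes cormor.
wexpel would need qilsab (Recipe 2), but qilsab is never obtained. qilsab would need zeltam and eldren (Recipe 7), but eldren is never obtained. eldren would need qilsab and cormor (Recipe 5), but qilsab is never obtained.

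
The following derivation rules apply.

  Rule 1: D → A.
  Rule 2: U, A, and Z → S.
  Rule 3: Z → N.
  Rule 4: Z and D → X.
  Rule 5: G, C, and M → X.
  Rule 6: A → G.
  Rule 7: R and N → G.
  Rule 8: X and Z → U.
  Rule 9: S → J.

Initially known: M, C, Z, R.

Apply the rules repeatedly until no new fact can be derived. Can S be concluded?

No

S would need U, A, and Z (Rule 2), but A is never established.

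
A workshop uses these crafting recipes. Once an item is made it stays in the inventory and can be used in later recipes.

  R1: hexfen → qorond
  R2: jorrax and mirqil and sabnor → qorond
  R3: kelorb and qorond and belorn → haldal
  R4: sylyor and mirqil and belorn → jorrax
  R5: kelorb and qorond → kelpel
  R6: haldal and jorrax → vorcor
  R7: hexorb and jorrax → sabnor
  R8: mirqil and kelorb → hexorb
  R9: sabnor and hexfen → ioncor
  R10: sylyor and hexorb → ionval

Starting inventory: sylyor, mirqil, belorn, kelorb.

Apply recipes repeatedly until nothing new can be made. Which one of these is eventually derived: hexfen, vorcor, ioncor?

mirqil and kelorb → hexorb (R8).
Using R4, sylyor, mirqil, and belorn make jorrax.
Using R7, hexorb and jorrax make sabnor.
jorrax and mirqil and sabnor → qorond (R2).
kelorb and qorond and belorn → haldal (R3).
Using R6, haldal and jorrax make vorcor.
No rule produces hexfen, and it is not given. ioncor would need sabnor and hexfen (R9), but hexfen is never obtained.

vorcor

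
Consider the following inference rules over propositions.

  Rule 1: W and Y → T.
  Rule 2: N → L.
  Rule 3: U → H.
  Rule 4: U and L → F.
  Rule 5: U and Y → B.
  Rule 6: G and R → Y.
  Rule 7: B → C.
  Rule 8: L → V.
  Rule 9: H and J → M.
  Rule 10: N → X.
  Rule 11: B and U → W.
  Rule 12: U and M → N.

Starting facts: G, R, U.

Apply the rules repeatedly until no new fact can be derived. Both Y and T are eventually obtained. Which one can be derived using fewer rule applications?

Y

Y: From G and R, Rule 6 gives Y. [1 rule application]
T: From G and R, Rule 6 gives Y. U and Y hold, so B follows (Rule 5). B and U hold, so W follows (Rule 11). From W and Y, Rule 1 gives T. [4 rule applications]
Y needs fewer.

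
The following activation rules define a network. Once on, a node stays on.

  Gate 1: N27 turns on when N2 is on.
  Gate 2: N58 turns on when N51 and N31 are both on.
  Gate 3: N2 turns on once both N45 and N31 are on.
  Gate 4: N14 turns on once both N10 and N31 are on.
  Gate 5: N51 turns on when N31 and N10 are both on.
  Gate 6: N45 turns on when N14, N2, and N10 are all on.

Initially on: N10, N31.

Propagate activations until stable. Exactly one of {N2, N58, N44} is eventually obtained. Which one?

N31 and N10 are on, so N51 turns on (Gate 5).
N51 and N31 are on, so N58 turns on (Gate 2).
No rule produces N44, and it is not given. N2 would need N45 and N31 (Gate 3), but N45 never turns on.

N58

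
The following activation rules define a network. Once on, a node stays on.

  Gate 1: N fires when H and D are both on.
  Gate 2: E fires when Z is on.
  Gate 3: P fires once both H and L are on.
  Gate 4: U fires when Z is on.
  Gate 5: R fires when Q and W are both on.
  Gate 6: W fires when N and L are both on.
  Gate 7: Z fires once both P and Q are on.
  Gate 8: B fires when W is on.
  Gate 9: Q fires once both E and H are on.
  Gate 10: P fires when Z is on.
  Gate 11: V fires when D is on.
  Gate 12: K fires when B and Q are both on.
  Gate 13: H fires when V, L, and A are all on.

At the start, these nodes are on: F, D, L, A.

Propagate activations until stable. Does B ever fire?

Yes

Gate 11: D on → V on.
Gate 13: V, L, and A on → H on.
Gate 1: H and D on → N on.
N and L are on, so W fires (Gate 6).
Gate 8: W on → B on.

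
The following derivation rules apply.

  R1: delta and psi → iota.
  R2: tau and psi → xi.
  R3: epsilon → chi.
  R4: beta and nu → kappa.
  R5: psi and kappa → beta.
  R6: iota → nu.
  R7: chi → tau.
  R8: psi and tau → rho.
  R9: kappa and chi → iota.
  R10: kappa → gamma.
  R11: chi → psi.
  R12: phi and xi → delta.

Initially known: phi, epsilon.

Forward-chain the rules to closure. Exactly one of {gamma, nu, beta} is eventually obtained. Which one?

From epsilon, R3 gives chi.
From chi, R7 gives tau.
From chi, R11 gives psi.
tau and psi hold, so xi follows (R2).
phi and xi hold, so delta follows (R12).
From delta and psi, R1 gives iota.
iota holds, so nu follows (R6).
beta would need psi and kappa (R5), but kappa is never established. gamma would need kappa (R10), but kappa is never established.

nu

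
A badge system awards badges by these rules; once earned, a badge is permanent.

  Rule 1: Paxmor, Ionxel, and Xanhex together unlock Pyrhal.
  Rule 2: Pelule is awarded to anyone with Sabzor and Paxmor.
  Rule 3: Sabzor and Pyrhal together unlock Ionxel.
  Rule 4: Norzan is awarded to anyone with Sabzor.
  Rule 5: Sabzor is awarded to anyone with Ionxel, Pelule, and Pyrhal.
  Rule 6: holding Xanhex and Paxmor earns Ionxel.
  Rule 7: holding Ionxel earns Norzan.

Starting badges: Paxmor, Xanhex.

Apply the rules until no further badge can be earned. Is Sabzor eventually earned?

Sabzor would need Ionxel, Pelule, and Pyrhal (Rule 5), but Pelule is never earned.

No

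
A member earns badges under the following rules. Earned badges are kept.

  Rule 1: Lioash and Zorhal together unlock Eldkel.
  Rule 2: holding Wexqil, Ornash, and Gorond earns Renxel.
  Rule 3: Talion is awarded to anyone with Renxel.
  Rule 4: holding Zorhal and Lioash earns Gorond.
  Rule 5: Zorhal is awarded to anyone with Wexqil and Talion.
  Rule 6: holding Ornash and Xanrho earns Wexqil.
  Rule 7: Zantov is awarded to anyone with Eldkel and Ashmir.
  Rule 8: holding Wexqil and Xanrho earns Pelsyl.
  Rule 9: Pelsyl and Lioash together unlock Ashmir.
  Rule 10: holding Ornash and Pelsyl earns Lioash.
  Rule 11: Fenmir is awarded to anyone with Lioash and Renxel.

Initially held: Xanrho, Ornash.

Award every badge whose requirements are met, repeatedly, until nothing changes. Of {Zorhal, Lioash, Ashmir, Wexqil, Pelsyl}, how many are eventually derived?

With Ornash and Xanrho, Wexqil is earned (Rule 6).
With Wexqil and Xanrho, Pelsyl is earned (Rule 8).
With Ornash and Pelsyl, Lioash is earned (Rule 10).
With Pelsyl and Lioash, Ashmir is earned (Rule 9).
Zorhal would need Wexqil and Talion (Rule 5), but Talion is never earned.
Lioash: reached.
Ashmir: reached.
Wexqil: reached.
Pelsyl: reached.
Reached: Lioash, Ashmir, Wexqil, and Pelsyl — 4 of the 5.

4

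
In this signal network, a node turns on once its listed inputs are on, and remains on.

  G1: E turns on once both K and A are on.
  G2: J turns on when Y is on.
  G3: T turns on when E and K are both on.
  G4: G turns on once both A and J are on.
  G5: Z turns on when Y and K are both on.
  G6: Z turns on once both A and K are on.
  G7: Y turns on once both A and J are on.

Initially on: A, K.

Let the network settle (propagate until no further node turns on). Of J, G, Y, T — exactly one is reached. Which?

G1: K and A on → E on.
G3: E and K on → T on.
J would need Y (G2), but Y never turns on. G would need A and J (G4), but J never turns on. Y would need A and J (G7), but J never turns on.

T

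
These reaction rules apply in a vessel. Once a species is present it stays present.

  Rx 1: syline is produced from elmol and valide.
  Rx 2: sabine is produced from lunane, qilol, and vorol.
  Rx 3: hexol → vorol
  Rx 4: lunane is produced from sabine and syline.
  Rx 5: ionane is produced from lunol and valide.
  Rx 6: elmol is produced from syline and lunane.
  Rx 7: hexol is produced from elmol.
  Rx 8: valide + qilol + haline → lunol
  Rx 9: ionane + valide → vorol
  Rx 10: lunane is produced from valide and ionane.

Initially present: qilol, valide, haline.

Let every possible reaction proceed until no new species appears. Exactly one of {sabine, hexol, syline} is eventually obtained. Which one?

sabine

valide, qilol, and haline present → lunol forms (Rx 8).
lunol and valide present → ionane forms (Rx 5).
valide and ionane present → lunane forms (Rx 10).
ionane and valide present → vorol forms (Rx 9).
lunane, qilol, and vorol present → sabine forms (Rx 2).
syline would need elmol and valide (Rx 1), but elmol never forms. hexol would need elmol (Rx 7), but elmol never forms.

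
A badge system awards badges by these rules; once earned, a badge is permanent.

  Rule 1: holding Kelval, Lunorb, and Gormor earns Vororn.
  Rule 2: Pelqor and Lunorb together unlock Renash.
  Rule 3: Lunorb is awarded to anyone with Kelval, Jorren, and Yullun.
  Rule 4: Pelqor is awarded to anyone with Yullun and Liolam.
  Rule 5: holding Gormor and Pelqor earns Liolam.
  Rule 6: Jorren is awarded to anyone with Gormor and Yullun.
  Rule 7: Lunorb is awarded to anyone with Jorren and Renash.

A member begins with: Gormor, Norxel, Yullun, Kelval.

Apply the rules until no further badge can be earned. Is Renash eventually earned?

Renash would need Pelqor and Lunorb (Rule 2), but Pelqor is never earned.

No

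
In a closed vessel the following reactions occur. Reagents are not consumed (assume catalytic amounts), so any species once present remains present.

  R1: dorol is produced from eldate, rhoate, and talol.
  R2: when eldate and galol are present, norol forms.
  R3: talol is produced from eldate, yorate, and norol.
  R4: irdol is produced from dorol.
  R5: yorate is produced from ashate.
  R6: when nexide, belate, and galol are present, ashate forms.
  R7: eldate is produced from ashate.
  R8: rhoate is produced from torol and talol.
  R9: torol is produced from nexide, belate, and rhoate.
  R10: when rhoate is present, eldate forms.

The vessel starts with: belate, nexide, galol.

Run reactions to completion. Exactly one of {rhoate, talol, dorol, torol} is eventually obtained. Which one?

talol

nexide, belate, and galol present → ashate forms (R6).
ashate present → yorate forms (R5).
ashate present → eldate forms (R7).
eldate and galol present → norol forms (R2).
eldate, yorate, and norol present → talol forms (R3).
dorol would need eldate, rhoate, and talol (R1), but rhoate never forms. torol would need nexide, belate, and rhoate (R9), but rhoate never forms. rhoate would need torol and talol (R8), but torol never forms.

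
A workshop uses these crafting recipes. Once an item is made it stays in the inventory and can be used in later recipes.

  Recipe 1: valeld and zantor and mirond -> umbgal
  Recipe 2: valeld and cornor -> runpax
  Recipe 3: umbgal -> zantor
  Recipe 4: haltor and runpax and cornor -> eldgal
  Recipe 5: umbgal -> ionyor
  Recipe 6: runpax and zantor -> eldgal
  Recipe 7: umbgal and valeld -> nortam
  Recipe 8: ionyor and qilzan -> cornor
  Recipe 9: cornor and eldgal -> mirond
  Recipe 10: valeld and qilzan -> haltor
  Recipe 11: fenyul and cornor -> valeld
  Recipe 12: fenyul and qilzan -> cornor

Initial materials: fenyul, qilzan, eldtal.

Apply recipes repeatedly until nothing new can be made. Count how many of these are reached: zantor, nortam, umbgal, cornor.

fenyul and qilzan -> cornor (Recipe 12).
zantor would need umbgal (Recipe 3), but umbgal is never obtained.
nortam would need umbgal and valeld (Recipe 7), but umbgal is never obtained.
umbgal would need valeld, zantor, and mirond (Recipe 1), but zantor is never obtained.
cornor: reached.
Reached: cornor — 1 of the 4.

1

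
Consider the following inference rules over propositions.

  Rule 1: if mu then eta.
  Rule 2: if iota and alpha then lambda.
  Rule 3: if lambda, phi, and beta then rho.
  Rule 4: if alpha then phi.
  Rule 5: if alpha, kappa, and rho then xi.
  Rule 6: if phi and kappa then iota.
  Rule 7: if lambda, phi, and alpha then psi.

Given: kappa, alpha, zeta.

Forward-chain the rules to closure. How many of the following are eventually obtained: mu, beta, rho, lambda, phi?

2

alpha holds, so phi follows (Rule 4).
phi and kappa hold, so iota follows (Rule 6).
From iota and alpha, Rule 2 gives lambda.
No rule produces mu, and it is not given.
No rule produces beta, and it is not given.
rho would need lambda, phi, and beta (Rule 3), but beta is never established.
lambda: reached.
phi: reached.
Reached: lambda and phi — 2 of the 5.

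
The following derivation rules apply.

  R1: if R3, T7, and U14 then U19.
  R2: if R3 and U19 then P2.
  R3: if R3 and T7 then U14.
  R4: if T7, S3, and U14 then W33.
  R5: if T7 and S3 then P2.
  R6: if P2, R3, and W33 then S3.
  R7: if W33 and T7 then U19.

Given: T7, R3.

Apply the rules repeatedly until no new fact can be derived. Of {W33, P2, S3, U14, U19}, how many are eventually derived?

From R3 and T7, R3 gives U14.
R3, T7, and U14 hold, so U19 follows (R1).
From R3 and U19, R2 gives P2.
W33 would need T7, S3, and U14 (R4), but S3 is never established.
P2: reached.
S3 would need P2, R3, and W33 (R6), but W33 is never established.
U14: reached.
U19: reached.
Reached: P2, U14, and U19 — 3 of the 5.

3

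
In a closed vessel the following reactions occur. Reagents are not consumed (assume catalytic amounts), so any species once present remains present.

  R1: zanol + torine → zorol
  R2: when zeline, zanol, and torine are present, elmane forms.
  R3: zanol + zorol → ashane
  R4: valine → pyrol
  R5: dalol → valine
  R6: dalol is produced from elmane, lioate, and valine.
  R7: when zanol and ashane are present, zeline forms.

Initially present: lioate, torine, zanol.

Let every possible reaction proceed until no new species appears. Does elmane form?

zanol and torine present → zorol forms (R1).
zanol and zorol present → ashane forms (R3).
zanol and ashane present → zeline forms (R7).
zeline, zanol, and torine present → elmane forms (R2).

Yes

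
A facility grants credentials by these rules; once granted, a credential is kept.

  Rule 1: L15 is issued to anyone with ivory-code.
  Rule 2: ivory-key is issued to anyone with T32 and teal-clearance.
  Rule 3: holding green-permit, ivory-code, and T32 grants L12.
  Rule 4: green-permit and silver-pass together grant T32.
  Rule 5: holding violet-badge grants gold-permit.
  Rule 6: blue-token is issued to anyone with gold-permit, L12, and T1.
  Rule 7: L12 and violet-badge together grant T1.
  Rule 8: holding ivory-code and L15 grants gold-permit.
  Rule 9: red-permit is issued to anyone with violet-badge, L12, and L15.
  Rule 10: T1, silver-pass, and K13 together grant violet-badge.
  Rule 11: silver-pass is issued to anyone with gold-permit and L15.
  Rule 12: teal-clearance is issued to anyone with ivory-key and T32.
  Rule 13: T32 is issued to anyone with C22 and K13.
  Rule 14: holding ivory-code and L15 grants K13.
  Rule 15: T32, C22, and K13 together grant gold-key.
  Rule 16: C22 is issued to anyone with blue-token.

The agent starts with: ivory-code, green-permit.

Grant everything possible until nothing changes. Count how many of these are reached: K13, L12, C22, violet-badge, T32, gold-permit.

4

Holding ivory-code grants L15 (Rule 1).
Holding ivory-code and L15 grants gold-permit (Rule 8).
Holding ivory-code and L15 grants K13 (Rule 14).
Holding gold-permit and L15 grants silver-pass (Rule 11).
Holding green-permit and silver-pass grants T32 (Rule 4).
Holding green-permit, ivory-code, and T32 grants L12 (Rule 3).
K13: reached.
L12: reached.
C22 would need blue-token (Rule 16), but blue-token is never granted.
violet-badge would need T1, silver-pass, and K13 (Rule 10), but T1 is never granted.
T32: reached.
gold-permit: reached.
Reached: K13, L12, T32, and gold-permit — 4 of the 6.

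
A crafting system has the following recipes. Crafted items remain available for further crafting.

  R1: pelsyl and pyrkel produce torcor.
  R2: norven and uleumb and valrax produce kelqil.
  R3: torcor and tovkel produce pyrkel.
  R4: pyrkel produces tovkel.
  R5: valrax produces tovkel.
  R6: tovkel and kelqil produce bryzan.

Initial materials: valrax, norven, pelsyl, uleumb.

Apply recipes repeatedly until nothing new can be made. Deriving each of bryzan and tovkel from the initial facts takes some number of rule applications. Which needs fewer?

tovkel

tovkel: valrax → tovkel (R5). [1 rule application]
bryzan: valrax → tovkel (R5). Using R2, norven, uleumb, and valrax make kelqil. tovkel and kelqil → bryzan (R6). [3 rule applications]
tovkel needs fewer.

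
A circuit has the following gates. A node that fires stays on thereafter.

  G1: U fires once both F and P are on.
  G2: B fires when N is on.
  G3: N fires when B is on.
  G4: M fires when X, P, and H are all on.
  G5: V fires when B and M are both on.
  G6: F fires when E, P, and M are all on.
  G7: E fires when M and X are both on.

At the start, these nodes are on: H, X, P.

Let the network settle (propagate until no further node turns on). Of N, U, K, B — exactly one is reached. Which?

U

G4: X, P, and H on → M on.
M and X are on, so E fires (G7).
G6: E, P, and M on → F on.
G1: F and P on → U on.
B would need N (G2), but N never turns on. N would need B (G3), but B never turns on. No rule produces K, and it is not given.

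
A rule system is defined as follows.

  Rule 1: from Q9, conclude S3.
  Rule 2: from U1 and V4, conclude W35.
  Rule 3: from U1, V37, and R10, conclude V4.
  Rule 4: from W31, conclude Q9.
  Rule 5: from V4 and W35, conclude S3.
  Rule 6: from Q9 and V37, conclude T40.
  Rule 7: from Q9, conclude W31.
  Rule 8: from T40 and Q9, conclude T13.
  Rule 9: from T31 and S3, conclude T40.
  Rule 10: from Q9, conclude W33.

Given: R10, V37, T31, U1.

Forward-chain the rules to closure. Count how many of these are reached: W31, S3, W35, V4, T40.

U1, V37, and R10 hold, so V4 follows (Rule 3).
From U1 and V4, Rule 2 gives W35.
From V4 and W35, Rule 5 gives S3.
From T31 and S3, Rule 9 gives T40.
W31 would need Q9 (Rule 7), but Q9 is never established.
S3: reached.
W35: reached.
V4: reached.
T40: reached.
Reached: S3, W35, V4, and T40 — 4 of the 5.

4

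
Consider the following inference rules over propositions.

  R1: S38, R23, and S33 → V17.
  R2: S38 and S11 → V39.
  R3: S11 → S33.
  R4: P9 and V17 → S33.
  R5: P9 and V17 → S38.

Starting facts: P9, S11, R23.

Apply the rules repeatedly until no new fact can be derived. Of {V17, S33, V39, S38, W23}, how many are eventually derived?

S11 holds, so S33 follows (R3).
V17 would need S38, R23, and S33 (R1), but S38 is never established.
S33: reached.
V39 would need S38 and S11 (R2), but S38 is never established.
S38 would need P9 and V17 (R5), but V17 is never established.
No rule produces W23, and it is not given.
Reached: S33 — 1 of the 5.

1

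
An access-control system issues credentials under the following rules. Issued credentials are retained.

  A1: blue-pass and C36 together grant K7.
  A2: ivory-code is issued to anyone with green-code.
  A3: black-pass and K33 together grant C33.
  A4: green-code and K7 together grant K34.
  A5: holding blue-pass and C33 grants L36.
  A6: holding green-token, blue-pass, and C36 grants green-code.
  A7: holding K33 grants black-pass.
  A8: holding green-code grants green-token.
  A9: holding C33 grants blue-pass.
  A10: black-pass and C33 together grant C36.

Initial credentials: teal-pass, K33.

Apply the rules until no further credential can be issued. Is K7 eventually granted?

Yes

Holding K33 grants black-pass (A7).
Holding black-pass and K33 grants C33 (A3).
Holding black-pass and C33 grants C36 (A10).
Holding C33 grants blue-pass (A9).
Holding blue-pass and C36 grants K7 (A1).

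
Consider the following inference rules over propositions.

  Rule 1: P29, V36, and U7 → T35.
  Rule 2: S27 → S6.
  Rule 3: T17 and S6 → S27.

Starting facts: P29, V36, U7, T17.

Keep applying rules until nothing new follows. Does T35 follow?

Yes

From P29, V36, and U7, Rule 1 gives T35.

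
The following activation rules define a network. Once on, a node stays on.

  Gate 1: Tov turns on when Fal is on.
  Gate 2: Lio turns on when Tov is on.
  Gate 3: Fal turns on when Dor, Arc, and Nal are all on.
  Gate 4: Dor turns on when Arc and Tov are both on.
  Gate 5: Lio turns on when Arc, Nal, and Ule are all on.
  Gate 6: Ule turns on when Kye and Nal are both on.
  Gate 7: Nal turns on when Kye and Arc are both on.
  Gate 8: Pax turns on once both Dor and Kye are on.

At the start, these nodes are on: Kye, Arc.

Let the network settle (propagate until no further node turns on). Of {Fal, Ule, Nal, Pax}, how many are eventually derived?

Kye and Arc are on, so Nal turns on (Gate 7).
Gate 6: Kye and Nal on → Ule on.
Fal would need Dor, Arc, and Nal (Gate 3), but Dor never turns on.
Ule: reached.
Nal: reached.
Pax would need Dor and Kye (Gate 8), but Dor never turns on.
Reached: Ule and Nal — 2 of the 4.

2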